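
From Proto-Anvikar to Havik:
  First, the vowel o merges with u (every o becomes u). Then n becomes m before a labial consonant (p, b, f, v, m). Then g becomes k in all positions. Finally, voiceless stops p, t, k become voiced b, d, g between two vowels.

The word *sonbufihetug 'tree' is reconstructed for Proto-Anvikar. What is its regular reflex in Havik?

Havik: *sonbufihetug > sunbufihetug > sumbufihetug > sumbufihetuk > sumbufiheduk  (by vowel merger, nasal place assimilation, unconditioned shift, intervocalic voicing)

sumbufiheduk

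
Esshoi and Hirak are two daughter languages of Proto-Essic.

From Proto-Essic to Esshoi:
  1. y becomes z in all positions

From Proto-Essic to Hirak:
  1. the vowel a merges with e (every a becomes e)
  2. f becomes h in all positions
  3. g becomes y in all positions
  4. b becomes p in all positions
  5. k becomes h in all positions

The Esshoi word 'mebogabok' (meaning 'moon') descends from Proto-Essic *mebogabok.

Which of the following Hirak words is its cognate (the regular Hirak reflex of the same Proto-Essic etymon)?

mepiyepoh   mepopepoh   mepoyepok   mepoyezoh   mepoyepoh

Hirak: start from *mebogabok.
  rule 1 (vowel merger): mebogabok → mebogebok
  rule 2: no change — mebogebok
  rule 3 (unconditioned shift): mebogebok → meboyebok
  rule 4 (unconditioned shift): meboyebok → mepoyepok
  rule 5 (unconditioned shift): mepoyepok → mepoyepoh
  ⇒ Hirak mepoyepoh
Among the options, 'mepoyepoh' alone shows every Hirak change applied in order.

mepoyepoh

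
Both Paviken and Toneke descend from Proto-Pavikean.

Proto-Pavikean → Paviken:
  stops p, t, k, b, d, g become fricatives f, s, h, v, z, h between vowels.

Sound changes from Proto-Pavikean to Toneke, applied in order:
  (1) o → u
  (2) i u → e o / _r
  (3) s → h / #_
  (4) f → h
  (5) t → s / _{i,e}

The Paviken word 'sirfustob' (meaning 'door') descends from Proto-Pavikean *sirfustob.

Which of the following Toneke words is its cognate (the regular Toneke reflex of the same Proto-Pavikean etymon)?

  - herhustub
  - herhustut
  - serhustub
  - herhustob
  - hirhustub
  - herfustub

Toneke: start from *sirfustob.
  rule 1 (vowel merger): sirfustob → sirfustub
  rule 2 (pre-rhotic lowering): sirfustub → serfustub
  rule 3 (debuccalisation): serfustub → herfustub
  rule 4 (unconditioned shift): herfustub → herhustub
  rule 5: no change — herhustub
  ⇒ Toneke herhustub
The other candidates each miss or misapply at least one Toneke change.

herhustub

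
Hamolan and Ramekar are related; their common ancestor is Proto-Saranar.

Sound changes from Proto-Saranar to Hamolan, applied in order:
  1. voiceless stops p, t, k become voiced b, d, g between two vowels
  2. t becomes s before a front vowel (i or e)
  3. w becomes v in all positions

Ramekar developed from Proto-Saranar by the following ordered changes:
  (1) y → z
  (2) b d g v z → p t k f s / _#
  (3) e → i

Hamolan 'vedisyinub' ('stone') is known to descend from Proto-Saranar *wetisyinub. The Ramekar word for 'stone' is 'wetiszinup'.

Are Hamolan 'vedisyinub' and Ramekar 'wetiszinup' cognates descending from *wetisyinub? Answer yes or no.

no

Derive the expected Ramekar reflex of *wetisyinub:
Ramekar: *wetisyinub
  wetisyinub → wetiszinub   [unconditioned shift]
  wetiszinub → wetiszinup   [final devoicing]
  wetiszinup → witiszinup   [vowel merger]
  giving Ramekar witiszinup.
The regular Ramekar reflex would be 'witiszinup', but the attested form is 'wetiszinup'. The correspondence is irregular, so they are not cognates (the Ramekar form has a different source).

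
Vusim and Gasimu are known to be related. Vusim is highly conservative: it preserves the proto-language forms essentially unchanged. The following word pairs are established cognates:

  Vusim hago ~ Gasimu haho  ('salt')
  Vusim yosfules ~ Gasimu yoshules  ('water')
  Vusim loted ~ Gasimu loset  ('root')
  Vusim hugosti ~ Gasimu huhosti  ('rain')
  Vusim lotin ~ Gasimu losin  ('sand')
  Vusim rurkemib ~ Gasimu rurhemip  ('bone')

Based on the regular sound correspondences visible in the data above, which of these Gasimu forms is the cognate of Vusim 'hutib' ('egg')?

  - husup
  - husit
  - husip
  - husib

lotin ~ losin — Vusim t corresponds to Gasimu s between vowels (before a front vowel).
rurkemib ~ rurhemip — Vusim b corresponds to Gasimu p word-finally.
Applying these to Vusim 'hutib':
  hutib → husib   (t→s between vowels (before a front vowel))
  husib → husip   (b→p word-finally)
So the Gasimu cognate is 'husip'.

husip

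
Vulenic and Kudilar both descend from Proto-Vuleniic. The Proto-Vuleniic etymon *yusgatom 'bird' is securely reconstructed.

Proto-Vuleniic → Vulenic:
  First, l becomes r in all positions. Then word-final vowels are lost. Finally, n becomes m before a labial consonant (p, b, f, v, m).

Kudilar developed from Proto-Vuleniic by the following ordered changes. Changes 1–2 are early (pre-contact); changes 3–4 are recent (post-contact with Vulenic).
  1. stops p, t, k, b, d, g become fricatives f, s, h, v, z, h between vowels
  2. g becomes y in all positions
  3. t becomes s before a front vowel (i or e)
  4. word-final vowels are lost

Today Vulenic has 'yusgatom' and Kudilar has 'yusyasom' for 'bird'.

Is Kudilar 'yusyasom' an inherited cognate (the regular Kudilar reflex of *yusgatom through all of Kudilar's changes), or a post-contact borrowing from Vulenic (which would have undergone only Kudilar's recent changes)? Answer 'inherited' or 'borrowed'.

If inherited, *yusgatom would pass through all of Kudilar's changes:
Kudilar: start from *yusgatom.
  rule 1 (intervocalic lenition): yusgatom → yusgasom
  rule 2 (unconditioned shift): yusgasom → yusyasom
  rule 3: no change — yusyasom
  rule 4: no change — yusyasom
  ⇒ Kudilar yusyasom
If borrowed from Vulenic 'yusgatom' after the early changes, it would undergo only the recent ones:
  rule 3 (palatalisation): no change (yusgatom)
  rule 4 (apocope): no change (yusgatom)
  ⇒ as a loan: yusgatom
Kudilar 'yusyasom' matches the inherited outcome exactly, so it is an inherited cognate, not a loan.

inherited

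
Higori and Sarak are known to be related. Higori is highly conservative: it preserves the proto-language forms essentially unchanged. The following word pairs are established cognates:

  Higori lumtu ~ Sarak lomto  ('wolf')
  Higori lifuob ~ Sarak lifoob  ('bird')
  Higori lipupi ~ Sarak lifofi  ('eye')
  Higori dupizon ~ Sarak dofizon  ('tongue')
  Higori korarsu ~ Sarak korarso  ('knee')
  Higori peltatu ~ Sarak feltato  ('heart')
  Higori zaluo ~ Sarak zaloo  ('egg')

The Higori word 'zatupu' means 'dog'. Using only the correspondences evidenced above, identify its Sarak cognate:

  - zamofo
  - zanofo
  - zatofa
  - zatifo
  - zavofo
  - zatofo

lipupi ~ lifofi, dupizon ~ dofizon — Higori u corresponds to Sarak o after a consonant, before a labial obstruent.
lipupi ~ lifofi — Higori p corresponds to Sarak f between vowels (before a back vowel).
lumtu ~ lomto, korarsu ~ korarso — Higori u corresponds to Sarak o word-finally.
Applying these to Higori 'zatupu':
  zatupu → zatopu   (u→o after a consonant, before a labial obstruent)
  zatopu → zatofu   (p→f between vowels (before a back vowel))
  zatofu → zatofo   (u→o word-finally)
So the Sarak cognate is 'zatofo'.

zatofo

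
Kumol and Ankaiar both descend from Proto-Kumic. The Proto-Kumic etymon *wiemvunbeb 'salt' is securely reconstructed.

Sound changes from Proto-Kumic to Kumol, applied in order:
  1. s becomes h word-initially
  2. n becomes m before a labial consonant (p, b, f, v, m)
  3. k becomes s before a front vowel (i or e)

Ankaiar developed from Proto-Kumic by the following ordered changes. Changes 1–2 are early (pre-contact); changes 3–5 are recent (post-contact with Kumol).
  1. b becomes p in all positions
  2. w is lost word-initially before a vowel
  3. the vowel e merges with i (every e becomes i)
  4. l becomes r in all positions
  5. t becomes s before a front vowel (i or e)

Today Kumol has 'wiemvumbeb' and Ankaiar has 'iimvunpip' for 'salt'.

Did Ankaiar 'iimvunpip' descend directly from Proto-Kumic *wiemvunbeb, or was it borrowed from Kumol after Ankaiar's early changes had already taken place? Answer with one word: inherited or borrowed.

inherited

If inherited, *wiemvunbeb would pass through all of Ankaiar's changes:
Ankaiar: *wiemvunbeb > wiemvunpep > iemvunpep > iimvunpip  (by unconditioned shift, glide loss, vowel merger)
If borrowed from Kumol 'wiemvumbeb' after the early changes, it would undergo only the recent ones:
  rule 3 (vowel merger): wiemvumbeb → wiimvumbib
  rule 4 (unconditioned shift): no change (wiimvumbib)
  rule 5 (palatalisation): no change (wiimvumbib)
  ⇒ as a loan: wiimvumbib
Ankaiar 'iimvunpip' matches the inherited outcome exactly, so it is an inherited cognate, not a loan.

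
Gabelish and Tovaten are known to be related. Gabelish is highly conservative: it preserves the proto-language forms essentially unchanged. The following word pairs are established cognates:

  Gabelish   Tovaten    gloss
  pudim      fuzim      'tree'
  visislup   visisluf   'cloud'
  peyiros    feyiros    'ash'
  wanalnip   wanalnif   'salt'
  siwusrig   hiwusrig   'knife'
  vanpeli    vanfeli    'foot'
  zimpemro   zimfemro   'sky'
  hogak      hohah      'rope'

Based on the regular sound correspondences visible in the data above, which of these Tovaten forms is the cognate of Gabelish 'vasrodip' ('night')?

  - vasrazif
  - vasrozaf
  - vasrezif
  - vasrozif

pudim ~ fuzim — Gabelish d corresponds to Tovaten z between vowels (before a front vowel).
visislup ~ visisluf, wanalnip ~ wanalnif — Gabelish p corresponds to Tovaten f word-finally.
Applying these to Gabelish 'vasrodip':
  vasrodip → vasrozip   (d→z between vowels (before a front vowel))
  vasrozip → vasrozif   (p→f word-finally)
So the Tovaten cognate is 'vasrozif'.

vasrozif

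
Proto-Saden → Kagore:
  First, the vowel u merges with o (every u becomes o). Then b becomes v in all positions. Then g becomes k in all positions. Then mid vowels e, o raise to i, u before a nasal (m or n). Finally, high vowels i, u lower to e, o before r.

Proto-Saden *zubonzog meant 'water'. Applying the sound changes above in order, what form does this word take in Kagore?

zovunzok

Kagore: *zubonzog > zobonzog > zovonzog > zovonzok > zovunzok  (by vowel merger, unconditioned shift, unconditioned shift, pre-nasal raising)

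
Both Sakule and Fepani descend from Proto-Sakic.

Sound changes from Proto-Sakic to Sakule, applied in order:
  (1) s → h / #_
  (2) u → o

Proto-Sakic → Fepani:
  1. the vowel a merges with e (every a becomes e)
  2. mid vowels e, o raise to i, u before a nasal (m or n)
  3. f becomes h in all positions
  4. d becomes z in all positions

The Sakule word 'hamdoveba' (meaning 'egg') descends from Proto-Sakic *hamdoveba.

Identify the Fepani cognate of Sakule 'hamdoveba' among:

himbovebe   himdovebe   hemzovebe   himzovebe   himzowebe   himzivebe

Fepani: start from *hamdoveba.
  rule 1 (vowel merger): hamdoveba → hemdovebe
  rule 2 (pre-nasal raising): hemdovebe → himdovebe
  rule 3: no change — himdovebe
  rule 4 (unconditioned shift): himdovebe → himzovebe
  ⇒ Fepani himzovebe
Only 'himzovebe' matches the regular Fepani development of *hamdoveba.

himzovebe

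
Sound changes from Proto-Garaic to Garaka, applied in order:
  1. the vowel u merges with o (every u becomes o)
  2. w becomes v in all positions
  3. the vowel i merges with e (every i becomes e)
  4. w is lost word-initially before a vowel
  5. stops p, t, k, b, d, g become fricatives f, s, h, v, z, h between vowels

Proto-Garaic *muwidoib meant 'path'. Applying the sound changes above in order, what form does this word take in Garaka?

Garaka: *muwidoib
  muwidoib → mowidoib   [vowel merger]
  mowidoib → movidoib   [unconditioned shift]
  movidoib → movedoeb   [vowel merger]
  movedoeb (rule 4 does not apply)
  movedoeb → movezoeb   [intervocalic lenition]
  giving Garaka movezoeb.

movezoeb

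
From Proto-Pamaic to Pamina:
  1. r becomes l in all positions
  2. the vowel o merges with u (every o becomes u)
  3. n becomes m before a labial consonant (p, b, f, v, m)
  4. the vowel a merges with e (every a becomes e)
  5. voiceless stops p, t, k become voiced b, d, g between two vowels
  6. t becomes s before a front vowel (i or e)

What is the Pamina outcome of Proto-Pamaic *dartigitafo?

delsigidefu

Pamina: *dartigitafo > daltigitafo > daltigitafu > deltigitefu > deltigidefu > delsigidefu  (by unconditioned shift, vowel merger, vowel merger, intervocalic voicing, palatalisation)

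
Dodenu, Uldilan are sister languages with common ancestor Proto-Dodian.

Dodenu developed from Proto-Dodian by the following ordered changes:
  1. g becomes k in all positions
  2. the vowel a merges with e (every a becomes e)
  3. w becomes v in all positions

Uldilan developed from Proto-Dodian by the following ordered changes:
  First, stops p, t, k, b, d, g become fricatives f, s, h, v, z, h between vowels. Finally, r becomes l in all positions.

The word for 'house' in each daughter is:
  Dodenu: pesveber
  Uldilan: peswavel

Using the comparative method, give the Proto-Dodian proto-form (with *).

*peswaber

Position 6: Dodenu has b, Uldilan has v. Dodenu preserves b here (none of its changes turn any other segment into b), so the proto-segment is *b.
Position 8: Dodenu has r, Uldilan has l. Dodenu preserves r here (none of its changes turn any other segment into r), so the proto-segment is *r.
Position 4: Dodenu has v, Uldilan has w. Uldilan preserves w here (none of its changes turn any other segment into w), so the proto-segment is *w.
Continuing position by position gives *peswaber; check it forward:
Dodenu: start from *peswaber.
  rule 1: no change — peswaber
  rule 2 (vowel merger): peswaber → pesweber
  rule 3 (unconditioned shift): pesweber → pesveber
  ⇒ Dodenu pesveber
Uldilan: start from *peswaber.
  rule 1 (intervocalic lenition): peswaber → peswaver
  rule 2 (unconditioned shift): peswaver → peswavel
  ⇒ Uldilan peswavel
Only *peswaber yields all of Dodenu pesveber, Uldilan peswavel.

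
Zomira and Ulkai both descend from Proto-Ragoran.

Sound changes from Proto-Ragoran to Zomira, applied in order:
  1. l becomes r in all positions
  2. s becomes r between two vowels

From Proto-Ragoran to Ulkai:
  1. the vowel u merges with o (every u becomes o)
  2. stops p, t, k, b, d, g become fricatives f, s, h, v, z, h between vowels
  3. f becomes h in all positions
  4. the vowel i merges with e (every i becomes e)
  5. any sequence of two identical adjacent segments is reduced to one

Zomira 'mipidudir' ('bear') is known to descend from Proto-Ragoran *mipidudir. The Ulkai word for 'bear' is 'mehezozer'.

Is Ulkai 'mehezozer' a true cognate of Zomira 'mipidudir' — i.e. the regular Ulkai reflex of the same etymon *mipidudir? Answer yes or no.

Derive the expected Ulkai reflex of *mipidudir:
Ulkai: *mipidudir
  mipidudir → mipidodir   [vowel merger]
  mipidodir → mifizozir   [intervocalic lenition]
  mifizozir → mihizozir   [unconditioned shift]
  mihizozir → mehezozer   [vowel merger]
  mehezozer (rule 5 does not apply)
  giving Ulkai mehezozer.
Ulkai 'mehezozer' matches the regular reflex exactly, so the pair is cognate.

yes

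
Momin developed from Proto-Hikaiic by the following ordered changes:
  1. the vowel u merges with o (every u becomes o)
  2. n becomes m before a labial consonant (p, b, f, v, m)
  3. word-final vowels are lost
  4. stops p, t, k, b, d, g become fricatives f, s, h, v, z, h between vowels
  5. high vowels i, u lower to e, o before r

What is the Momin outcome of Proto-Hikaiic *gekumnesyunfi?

gehomnesyomf

Momin: *gekumnesyunfi > gekomnesyonfi > gekomnesyomfi > gekomnesyomf > gehomnesyomf  (by vowel merger, nasal place assimilation, apocope, intervocalic lenition)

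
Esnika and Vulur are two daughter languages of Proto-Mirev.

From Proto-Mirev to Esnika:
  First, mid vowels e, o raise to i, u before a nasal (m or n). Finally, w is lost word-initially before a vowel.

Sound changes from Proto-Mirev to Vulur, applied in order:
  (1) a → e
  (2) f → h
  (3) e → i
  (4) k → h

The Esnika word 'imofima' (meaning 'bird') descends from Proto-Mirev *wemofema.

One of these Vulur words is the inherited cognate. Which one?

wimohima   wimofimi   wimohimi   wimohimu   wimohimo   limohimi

Vulur: start from *wemofema.
  rule 1 (vowel merger): wemofema → wemofeme
  rule 2 (unconditioned shift): wemofeme → wemoheme
  rule 3 (vowel merger): wemoheme → wimohimi
  rule 4: no change — wimohimi
  ⇒ Vulur wimohimi
The other candidates each miss or misapply at least one Vulur change.

wimohimi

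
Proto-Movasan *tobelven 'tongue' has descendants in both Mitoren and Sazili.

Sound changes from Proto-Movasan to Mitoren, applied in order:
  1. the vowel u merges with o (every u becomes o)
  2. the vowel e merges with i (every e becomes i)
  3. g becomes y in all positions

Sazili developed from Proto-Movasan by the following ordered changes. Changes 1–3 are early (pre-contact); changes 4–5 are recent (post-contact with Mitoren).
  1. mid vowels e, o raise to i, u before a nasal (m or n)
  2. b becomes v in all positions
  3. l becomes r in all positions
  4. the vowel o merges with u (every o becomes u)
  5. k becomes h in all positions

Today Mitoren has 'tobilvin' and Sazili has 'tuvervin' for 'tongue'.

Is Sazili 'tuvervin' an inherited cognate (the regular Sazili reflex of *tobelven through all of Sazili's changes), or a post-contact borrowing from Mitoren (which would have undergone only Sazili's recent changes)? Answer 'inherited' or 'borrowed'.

If inherited, *tobelven would pass through all of Sazili's changes:
Sazili: start from *tobelven.
  rule 1 (pre-nasal raising): tobelven → tobelvin
  rule 2 (unconditioned shift): tobelvin → tovelvin
  rule 3 (unconditioned shift): tovelvin → tovervin
  rule 4 (vowel merger): tovervin → tuvervin
  rule 5: no change — tuvervin
  ⇒ Sazili tuvervin
If borrowed from Mitoren 'tobilvin' after the early changes, it would undergo only the recent ones:
  rule 4 (vowel merger): tobilvin → tubilvin
  rule 5 (unconditioned shift): no change (tubilvin)
  ⇒ as a loan: tubilvin
Sazili 'tuvervin' matches the inherited outcome exactly, so it is an inherited cognate, not a loan.

inherited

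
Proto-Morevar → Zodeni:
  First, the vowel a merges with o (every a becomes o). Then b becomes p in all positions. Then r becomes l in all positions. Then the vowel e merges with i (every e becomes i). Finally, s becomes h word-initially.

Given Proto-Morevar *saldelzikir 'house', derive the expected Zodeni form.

holdilzikil

Zodeni: *saldelzikir > soldelzikir > soldelzikil > soldilzikil > holdilzikil  (by vowel merger, unconditioned shift, vowel merger, debuccalisation)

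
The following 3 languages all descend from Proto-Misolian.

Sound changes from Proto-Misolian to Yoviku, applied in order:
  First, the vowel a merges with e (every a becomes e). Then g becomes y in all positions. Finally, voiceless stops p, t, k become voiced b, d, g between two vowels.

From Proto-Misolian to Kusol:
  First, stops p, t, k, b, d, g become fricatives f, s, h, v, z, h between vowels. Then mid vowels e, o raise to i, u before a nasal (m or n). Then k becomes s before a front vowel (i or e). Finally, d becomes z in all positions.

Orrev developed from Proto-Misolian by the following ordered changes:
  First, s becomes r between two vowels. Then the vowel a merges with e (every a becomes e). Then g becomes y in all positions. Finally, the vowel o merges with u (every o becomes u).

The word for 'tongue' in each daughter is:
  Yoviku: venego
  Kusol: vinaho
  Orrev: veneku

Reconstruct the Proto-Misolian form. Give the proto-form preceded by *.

Position 4: Yoviku has e, Kusol has a, Orrev has e. Kusol preserves a here (none of its changes turn any other segment into a), so the proto-segment is *a.
Position 5: Yoviku has g, Kusol has h, Orrev has k. Orrev preserves k here (none of its changes turn any other segment into k), so the proto-segment is *k.
Position 6: Yoviku has o, Kusol has o, Orrev has u. Yoviku preserves o here (none of its changes turn any other segment into o), so the proto-segment is *o.
Continuing position by position gives *venako; check it forward:
Yoviku: start from *venako.
  rule 1 (vowel merger): venako → veneko
  rule 2: no change — veneko
  rule 3 (intervocalic voicing): veneko → venego
  ⇒ Yoviku venego
Kusol: *venako
  venako → venaho   [intervocalic lenition]
  venaho → vinaho   [pre-nasal raising]
  vinaho (rule 3 does not apply)
  vinaho (rule 4 does not apply)
  giving Kusol vinaho.
Orrev: *venako > veneko > veneku  (by vowel merger, vowel merger)
*venako is the unique common source.

*venako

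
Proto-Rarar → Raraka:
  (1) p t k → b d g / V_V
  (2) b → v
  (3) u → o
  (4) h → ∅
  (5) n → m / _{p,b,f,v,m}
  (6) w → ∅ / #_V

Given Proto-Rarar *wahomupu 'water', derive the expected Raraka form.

Raraka: *wahomupu
  wahomupu → wahomubu   [intervocalic voicing]
  wahomubu → wahomuvu   [unconditioned shift]
  wahomuvu → wahomovo   [vowel merger]
  wahomovo → waomovo   [h-loss]
  waomovo (rule 5 does not apply)
  waomovo → aomovo   [glide loss]
  giving Raraka aomovo.

aomovo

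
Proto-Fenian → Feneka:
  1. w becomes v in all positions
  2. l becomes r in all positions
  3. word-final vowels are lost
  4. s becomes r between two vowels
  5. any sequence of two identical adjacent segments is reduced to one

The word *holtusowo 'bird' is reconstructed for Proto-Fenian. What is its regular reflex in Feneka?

Feneka: *holtusowo > holtusovo > hortusovo > hortusov > horturov  (by unconditioned shift, unconditioned shift, apocope, rhotacism)

horturov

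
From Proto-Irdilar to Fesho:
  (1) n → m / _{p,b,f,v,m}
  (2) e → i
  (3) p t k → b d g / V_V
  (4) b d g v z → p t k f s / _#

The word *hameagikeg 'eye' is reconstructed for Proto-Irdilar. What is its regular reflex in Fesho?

hamiagigik

Fesho: *hameagikeg > hamiagikig > hamiagigig > hamiagigik  (by vowel merger, intervocalic voicing, final devoicing)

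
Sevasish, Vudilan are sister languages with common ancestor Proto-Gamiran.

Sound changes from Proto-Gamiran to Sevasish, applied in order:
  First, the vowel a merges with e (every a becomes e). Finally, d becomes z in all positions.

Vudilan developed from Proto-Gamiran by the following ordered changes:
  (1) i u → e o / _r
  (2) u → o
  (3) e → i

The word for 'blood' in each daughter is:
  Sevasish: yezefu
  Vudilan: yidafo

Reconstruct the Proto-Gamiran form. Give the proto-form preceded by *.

*yedafu

Position 3: Sevasish has z, Vudilan has d. Vudilan preserves d here (none of its changes turn any other segment into d), so the proto-segment is *d.
Position 6: Sevasish has u, Vudilan has o. Sevasish preserves u here (none of its changes turn any other segment into u), so the proto-segment is *u.
Position 4: Sevasish has e, Vudilan has a. Vudilan preserves a here (none of its changes turn any other segment into a), so the proto-segment is *a.
This points to *yedafu. Verify forward in each daughter:
Sevasish: *yedafu > yedefu > yezefu  (by vowel merger, unconditioned shift)
Vudilan: *yedafu
  yedafu (rule 1 does not apply)
  yedafu → yedafo   [vowel merger]
  yedafo → yidafo   [vowel merger]
  giving Vudilan yidafo.
No other proto-form is consistent with every reflex, so the reconstruction is *yedafu.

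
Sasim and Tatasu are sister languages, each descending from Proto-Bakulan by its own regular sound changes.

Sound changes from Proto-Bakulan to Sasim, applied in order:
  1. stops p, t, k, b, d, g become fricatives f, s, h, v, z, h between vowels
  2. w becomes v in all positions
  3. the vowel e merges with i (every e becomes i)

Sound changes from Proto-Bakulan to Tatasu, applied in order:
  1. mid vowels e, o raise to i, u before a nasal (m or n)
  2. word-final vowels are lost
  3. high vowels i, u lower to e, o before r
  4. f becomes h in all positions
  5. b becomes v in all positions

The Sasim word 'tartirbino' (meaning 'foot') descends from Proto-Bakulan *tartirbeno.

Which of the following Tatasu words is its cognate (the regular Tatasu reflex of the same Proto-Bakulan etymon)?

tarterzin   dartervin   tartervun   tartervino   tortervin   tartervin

Tatasu: *tartirbeno > tartirbino > tartirbin > tarterbin > tartervin  (by pre-nasal raising, apocope, pre-rhotic lowering, unconditioned shift)

tartervin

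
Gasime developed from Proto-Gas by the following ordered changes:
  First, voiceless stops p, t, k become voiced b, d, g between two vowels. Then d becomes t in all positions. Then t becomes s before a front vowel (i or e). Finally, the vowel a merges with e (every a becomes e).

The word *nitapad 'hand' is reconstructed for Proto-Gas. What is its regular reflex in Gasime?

Gasime: *nitapad
  nitapad → nidabad   [intervocalic voicing]
  nidabad → nitabat   [unconditioned shift]
  nitabat (rule 3 does not apply)
  nitabat → nitebet   [vowel merger]
  giving Gasime nitebet.

nitebet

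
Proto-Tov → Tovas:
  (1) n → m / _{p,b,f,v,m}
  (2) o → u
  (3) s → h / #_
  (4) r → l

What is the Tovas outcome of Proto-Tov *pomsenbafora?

Tovas: *pomsenbafora > pomsembafora > pumsembafura > pumsembafula  (by nasal place assimilation, vowel merger, unconditioned shift)

pumsembafula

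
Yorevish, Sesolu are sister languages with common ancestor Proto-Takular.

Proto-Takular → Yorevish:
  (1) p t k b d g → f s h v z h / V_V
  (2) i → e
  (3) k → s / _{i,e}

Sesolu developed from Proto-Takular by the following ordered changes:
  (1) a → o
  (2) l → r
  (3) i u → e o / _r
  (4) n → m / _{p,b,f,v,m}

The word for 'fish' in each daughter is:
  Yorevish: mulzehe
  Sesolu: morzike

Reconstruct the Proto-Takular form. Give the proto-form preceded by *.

*mulzike

Position 2: Yorevish has u, Sesolu has o. Yorevish preserves u here (none of its changes turn any other segment into u), so the proto-segment is *u.
Position 6: Yorevish has h, Sesolu has k. Sesolu preserves k here (none of its changes turn any other segment into k), so the proto-segment is *k.
Position 5: Yorevish has e, Sesolu has i. Sesolu preserves i here (none of its changes turn any other segment into i), so the proto-segment is *i.
Continuing position by position gives *mulzike; check it forward:
Yorevish: start from *mulzike.
  rule 1 (intervocalic lenition): mulzike → mulzihe
  rule 2 (vowel merger): mulzihe → mulzehe
  rule 3: no change — mulzehe
  ⇒ Yorevish mulzehe
Sesolu: *mulzike
  mulzike (rule 1 does not apply)
  mulzike → murzike   [unconditioned shift]
  murzike → morzike   [pre-rhotic lowering]
  morzike (rule 4 does not apply)
  giving Sesolu morzike.
*mulzike is the unique common source.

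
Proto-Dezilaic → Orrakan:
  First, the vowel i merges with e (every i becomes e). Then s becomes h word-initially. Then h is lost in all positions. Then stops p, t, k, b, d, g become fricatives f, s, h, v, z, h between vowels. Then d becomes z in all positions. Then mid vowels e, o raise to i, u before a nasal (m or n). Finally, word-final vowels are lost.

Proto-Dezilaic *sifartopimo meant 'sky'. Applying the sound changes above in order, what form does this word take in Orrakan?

Orrakan: *sifartopimo
  sifartopimo → sefartopemo   [vowel merger]
  sefartopemo → hefartopemo   [debuccalisation]
  hefartopemo → efartopemo   [h-loss]
  efartopemo → efartofemo   [intervocalic lenition]
  efartofemo (rule 5 does not apply)
  efartofemo → efartofimo   [pre-nasal raising]
  efartofimo → efartofim   [apocope]
  giving Orrakan efartofim.

efartofim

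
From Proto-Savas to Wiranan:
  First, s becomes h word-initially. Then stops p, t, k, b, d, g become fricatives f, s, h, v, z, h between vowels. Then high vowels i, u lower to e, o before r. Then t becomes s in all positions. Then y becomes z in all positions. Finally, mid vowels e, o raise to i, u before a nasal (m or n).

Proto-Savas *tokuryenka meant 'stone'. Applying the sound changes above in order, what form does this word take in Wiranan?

sohorzinka

Wiranan: *tokuryenka > tohuryenka > tohoryenka > sohoryenka > sohorzenka > sohorzinka  (by intervocalic lenition, pre-rhotic lowering, unconditioned shift, unconditioned shift, pre-nasal raising)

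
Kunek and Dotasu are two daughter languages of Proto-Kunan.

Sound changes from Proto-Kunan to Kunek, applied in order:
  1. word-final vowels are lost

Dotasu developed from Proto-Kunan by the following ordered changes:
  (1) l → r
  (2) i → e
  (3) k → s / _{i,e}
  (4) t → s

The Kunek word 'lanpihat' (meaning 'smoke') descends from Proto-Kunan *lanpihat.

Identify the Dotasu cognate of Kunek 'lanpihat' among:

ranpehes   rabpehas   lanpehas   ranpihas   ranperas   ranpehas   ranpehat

ranpehas

Dotasu: *lanpihat
  lanpihat → ranpihat   [unconditioned shift]
  ranpihat → ranpehat   [vowel merger]
  ranpehat (rule 3 does not apply)
  ranpehat → ranpehas   [unconditioned shift]
  giving Dotasu ranpehas.
The other candidates each miss or misapply at least one Dotasu change.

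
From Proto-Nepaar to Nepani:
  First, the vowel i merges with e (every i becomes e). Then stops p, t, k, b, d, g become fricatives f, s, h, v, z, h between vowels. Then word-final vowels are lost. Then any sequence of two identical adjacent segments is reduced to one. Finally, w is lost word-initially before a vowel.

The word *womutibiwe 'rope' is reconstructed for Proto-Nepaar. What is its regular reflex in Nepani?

omusevew

Nepani: start from *womutibiwe.
  rule 1 (vowel merger): womutibiwe → womutebewe
  rule 2 (intervocalic lenition): womutebewe → womusevewe
  rule 3 (apocope): womusevewe → womusevew
  rule 4: no change — womusevew
  rule 5 (glide loss): womusevew → omusevew
  ⇒ Nepani omusevew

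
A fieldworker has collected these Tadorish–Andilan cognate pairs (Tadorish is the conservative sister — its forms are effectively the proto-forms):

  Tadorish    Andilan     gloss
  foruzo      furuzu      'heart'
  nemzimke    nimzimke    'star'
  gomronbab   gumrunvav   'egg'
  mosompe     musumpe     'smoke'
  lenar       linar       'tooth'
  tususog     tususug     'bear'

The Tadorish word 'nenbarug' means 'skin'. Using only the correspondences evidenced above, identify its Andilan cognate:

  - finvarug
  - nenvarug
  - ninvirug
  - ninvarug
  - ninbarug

ninvarug

lenar ~ linar — Tadorish e corresponds to Andilan i after a consonant, before a nasal.
gomronbab ~ gumrunvav — Tadorish b corresponds to Andilan v after a consonant, before a back vowel.
Applying these to Tadorish 'nenbarug':
  nenbarug → ninbarug   (e→i after a consonant, before a nasal)
  ninbarug → ninvarug   (b→v after a consonant, before a back vowel)
So the Andilan cognate is 'ninvarug'.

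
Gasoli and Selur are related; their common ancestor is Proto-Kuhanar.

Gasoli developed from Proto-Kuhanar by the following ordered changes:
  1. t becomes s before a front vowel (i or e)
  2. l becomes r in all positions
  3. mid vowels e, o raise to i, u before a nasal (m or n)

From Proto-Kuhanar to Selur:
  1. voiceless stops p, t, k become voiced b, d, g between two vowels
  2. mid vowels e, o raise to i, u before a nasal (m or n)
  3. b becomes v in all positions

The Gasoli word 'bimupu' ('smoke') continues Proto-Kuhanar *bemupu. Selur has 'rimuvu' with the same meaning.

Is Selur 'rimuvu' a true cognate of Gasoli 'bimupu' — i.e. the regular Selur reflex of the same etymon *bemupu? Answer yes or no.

no

Derive the expected Selur reflex of *bemupu:
Selur: start from *bemupu.
  rule 1 (intervocalic voicing): bemupu → bemubu
  rule 2 (pre-nasal raising): bemubu → bimubu
  rule 3 (unconditioned shift): bimubu → vimuvu
  ⇒ Selur vimuvu
The regular Selur reflex would be 'vimuvu', but the attested form is 'rimuvu'. The correspondence is irregular, so they are not cognates (the Selur form has a different source).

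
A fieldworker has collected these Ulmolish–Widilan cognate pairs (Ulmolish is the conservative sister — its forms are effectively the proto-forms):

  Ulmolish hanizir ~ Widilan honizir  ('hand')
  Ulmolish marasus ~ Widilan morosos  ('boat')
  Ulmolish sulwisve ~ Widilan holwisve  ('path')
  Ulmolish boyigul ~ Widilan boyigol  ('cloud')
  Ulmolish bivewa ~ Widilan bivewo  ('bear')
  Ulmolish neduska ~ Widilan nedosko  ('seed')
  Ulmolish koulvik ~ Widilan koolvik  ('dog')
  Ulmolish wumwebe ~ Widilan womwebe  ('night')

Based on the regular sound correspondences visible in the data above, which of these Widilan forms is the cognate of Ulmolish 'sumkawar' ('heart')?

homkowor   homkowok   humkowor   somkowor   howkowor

homkowor

sulwisve ~ holwisve — Ulmolish s corresponds to Widilan h word-initially before a back vowel.
wumwebe ~ womwebe — Ulmolish u corresponds to Widilan o after a consonant, before a nasal.
marasus ~ morosos — Ulmolish a corresponds to Widilan o after a consonant, before a consonant other than r, m, n, p, b, f, v.
marasus ~ morosos — Ulmolish a corresponds to Widilan o after a consonant, before r.
Applying these to Ulmolish 'sumkawar':
  sumkawar → humkawar   (s→h word-initially before a back vowel)
  humkawar → homkawar   (u→o after a consonant, before a nasal)
  homkawar → homkowar   (a→o after a consonant, before a consonant other than r, m, n, p, b, f, v)
  homkowar → homkowor   (a→o after a consonant, before r)
So the Widilan cognate is 'homkowor'.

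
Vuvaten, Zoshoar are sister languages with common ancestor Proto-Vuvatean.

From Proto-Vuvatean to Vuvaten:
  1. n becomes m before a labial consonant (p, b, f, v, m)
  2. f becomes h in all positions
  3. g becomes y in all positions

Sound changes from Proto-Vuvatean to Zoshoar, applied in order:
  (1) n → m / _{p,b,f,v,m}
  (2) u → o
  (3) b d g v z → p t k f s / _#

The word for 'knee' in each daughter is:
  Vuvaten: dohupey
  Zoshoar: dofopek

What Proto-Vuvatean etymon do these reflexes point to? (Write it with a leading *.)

Position 7: Vuvaten has y, Zoshoar has k. Taking the neighbouring segments as reconstructed: Vuvaten y could go back to *g or *y; Zoshoar k could go back to *k or *g — the one source consistent with every daughter is *g.
Position 4: Vuvaten has u, Zoshoar has o. Vuvaten preserves u here (none of its changes turn any other segment into u), so the proto-segment is *u.
Position 3: Vuvaten has h, Zoshoar has f. Taking the neighbouring segments as reconstructed: Vuvaten h could go back to *f or *h; Zoshoar f can only go back to *f — the one source consistent with every daughter is *f.
The remaining positions agree across the daughters. Check the candidate against every language:
Vuvaten: *dofupeg
  dofupeg (rule 1 does not apply)
  dofupeg → dohupeg   [unconditioned shift]
  dohupeg → dohupey   [unconditioned shift]
  giving Vuvaten dohupey.
Zoshoar: start from *dofupeg.
  rule 1: no change — dofupeg
  rule 2 (vowel merger): dofupeg → dofopeg
  rule 3 (final devoicing): dofopeg → dofopek
  ⇒ Zoshoar dofopek
*dofupeg is the unique common source.

*dofupeg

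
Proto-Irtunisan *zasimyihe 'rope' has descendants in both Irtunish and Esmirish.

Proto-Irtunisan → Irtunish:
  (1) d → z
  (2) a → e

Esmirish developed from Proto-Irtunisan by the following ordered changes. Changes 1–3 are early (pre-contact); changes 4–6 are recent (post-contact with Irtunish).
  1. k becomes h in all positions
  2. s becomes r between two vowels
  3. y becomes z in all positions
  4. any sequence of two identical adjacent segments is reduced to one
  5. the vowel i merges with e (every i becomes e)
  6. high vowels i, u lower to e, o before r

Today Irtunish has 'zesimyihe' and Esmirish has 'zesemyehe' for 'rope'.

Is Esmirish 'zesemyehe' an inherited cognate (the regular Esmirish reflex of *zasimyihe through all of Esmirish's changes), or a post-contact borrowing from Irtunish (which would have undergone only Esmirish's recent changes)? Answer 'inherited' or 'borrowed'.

If inherited, *zasimyihe would pass through all of Esmirish's changes:
Esmirish: start from *zasimyihe.
  rule 1: no change — zasimyihe
  rule 2 (rhotacism): zasimyihe → zarimyihe
  rule 3 (unconditioned shift): zarimyihe → zarimzihe
  rule 4: no change — zarimzihe
  rule 5 (vowel merger): zarimzihe → zaremzehe
  rule 6: no change — zaremzehe
  ⇒ Esmirish zaremzehe
If borrowed from Irtunish 'zesimyihe' after the early changes, it would undergo only the recent ones:
  rule 4 (degemination): no change (zesimyihe)
  rule 5 (vowel merger): zesimyihe → zesemyehe
  rule 6 (pre-rhotic lowering): no change (zesemyehe)
  ⇒ as a loan: zesemyehe
Esmirish 'zesemyehe' matches the loan outcome 'zesemyehe', not the inherited 'zaremzehe' — it skipped the early Esmirish changes, so it was borrowed from Irtunish.

borrowed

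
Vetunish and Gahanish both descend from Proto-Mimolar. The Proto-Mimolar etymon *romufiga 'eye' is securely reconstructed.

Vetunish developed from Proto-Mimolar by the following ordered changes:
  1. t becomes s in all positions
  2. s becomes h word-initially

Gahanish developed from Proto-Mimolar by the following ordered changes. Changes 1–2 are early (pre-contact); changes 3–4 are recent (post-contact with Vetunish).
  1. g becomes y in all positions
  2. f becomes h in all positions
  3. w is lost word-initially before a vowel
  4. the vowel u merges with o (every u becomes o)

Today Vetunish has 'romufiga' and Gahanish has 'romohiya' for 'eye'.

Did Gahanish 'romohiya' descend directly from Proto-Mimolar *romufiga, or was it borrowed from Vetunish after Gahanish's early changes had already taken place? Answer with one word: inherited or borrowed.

If inherited, *romufiga would pass through all of Gahanish's changes:
Gahanish: start from *romufiga.
  rule 1 (unconditioned shift): romufiga → romufiya
  rule 2 (unconditioned shift): romufiya → romuhiya
  rule 3: no change — romuhiya
  rule 4 (vowel merger): romuhiya → romohiya
  ⇒ Gahanish romohiya
If borrowed from Vetunish 'romufiga' after the early changes, it would undergo only the recent ones:
  rule 3 (glide loss): no change (romufiga)
  rule 4 (vowel merger): romufiga → romofiga
  ⇒ as a loan: romofiga
Gahanish 'romohiya' matches the inherited outcome exactly, so it is an inherited cognate, not a loan.

inherited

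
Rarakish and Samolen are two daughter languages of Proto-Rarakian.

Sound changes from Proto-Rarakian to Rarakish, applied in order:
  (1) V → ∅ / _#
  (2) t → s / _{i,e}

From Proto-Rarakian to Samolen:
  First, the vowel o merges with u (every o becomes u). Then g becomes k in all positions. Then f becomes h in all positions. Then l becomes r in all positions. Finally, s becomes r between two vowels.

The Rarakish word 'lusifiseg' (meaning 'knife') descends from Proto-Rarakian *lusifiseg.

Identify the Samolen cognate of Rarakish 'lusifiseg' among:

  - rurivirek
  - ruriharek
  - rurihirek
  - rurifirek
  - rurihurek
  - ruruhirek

Samolen: *lusifiseg > lusifisek > lusihisek > rusihisek > rurihirek  (by unconditioned shift, unconditioned shift, unconditioned shift, rhotacism)
Among the options, 'rurihirek' alone shows every Samolen change applied in order.

rurihirek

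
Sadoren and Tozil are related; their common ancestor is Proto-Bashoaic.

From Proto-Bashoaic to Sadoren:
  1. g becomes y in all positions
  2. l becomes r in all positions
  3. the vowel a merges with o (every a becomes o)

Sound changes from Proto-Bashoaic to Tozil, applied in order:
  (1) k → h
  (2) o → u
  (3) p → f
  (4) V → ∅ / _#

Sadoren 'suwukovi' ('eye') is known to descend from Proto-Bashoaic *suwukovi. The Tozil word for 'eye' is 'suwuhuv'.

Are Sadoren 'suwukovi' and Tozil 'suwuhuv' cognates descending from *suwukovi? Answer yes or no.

Derive the expected Tozil reflex of *suwukovi:
Tozil: start from *suwukovi.
  rule 1 (unconditioned shift): suwukovi → suwuhovi
  rule 2 (vowel merger): suwuhovi → suwuhuvi
  rule 3: no change — suwuhuvi
  rule 4 (apocope): suwuhuvi → suwuhuv
  ⇒ Tozil suwuhuv
Tozil 'suwuhuv' matches the regular reflex exactly, so the pair is cognate.

yes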